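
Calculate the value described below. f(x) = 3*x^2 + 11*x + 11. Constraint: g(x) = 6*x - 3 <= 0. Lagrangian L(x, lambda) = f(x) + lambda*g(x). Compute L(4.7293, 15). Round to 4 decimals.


Step 1: Evaluate f(x).
f(4.7293) = 3*4.7293^2 + 11*4.7293 + 11 = 130.1211
Step 2: Evaluate g(x).
g(4.7293) = 6*4.7293 - 3 = 25.3758
Step 3: Compute Lagrangian.
L = 130.1211 + 15*25.3758 = 510.7581


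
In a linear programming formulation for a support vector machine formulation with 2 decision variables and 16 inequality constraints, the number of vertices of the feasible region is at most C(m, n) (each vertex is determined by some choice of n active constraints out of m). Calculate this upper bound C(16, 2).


Each vertex corresponds to some choice of n active constraints out of m, so the number of vertices is at most C(m, n) = m! / (n!(m-n)!).
m = 16, n = 2
Numerator: 16 * 15
Denominator: 2! = 2
C(16, 2) = 120


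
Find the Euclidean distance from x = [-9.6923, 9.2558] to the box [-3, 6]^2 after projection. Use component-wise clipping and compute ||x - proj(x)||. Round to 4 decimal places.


Project each component onto [-3, 6].
clip(-9.6923) = -3.0, clip(9.2558) = 6.0
Projection = [-3.0, 6.0]
Squared diffs: [44.7869, 10.6002]
Distance = sqrt(55.3871) = 7.4423


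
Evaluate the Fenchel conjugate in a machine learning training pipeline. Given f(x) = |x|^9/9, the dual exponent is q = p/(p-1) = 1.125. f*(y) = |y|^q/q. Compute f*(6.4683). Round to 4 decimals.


The conjugate exponent q satisfies 1/p + 1/q = 1.
p = 9, so q = 9/(9 - 1) = 1.125
|y|^q = 6.4683^1.125 = 8.1684
f*(6.4683) = 8.1684 / 1.125 = 7.2608


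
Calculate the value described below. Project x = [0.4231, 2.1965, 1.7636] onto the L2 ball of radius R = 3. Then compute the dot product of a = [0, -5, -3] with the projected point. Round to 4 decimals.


Step 1: Compute ||x|| (intermediates to 6 decimals).
||x|| = sqrt(0.4231^2 + 2.1965^2 + 1.7636^2) = 2.848493
Step 2: Project.
Since ||x|| <= R, proj = x (no scaling needed).
proj(x) = [0.4231, 2.1965, 1.7636]
Step 3: Dot product.
a^T * proj(x) = 0*0.4231 - 5*2.1965 - 3*1.7636 = -16.2733


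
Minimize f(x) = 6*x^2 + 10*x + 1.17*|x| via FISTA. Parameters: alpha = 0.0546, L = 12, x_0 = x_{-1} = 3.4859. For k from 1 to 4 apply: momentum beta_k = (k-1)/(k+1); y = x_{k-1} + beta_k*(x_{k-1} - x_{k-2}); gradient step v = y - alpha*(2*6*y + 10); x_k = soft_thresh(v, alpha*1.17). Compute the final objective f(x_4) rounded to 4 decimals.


FISTA on f(x) = 6*x^2 + 10*x + 1.17*|x|
L = 12, alpha = 0.0546
Iteration 1: beta = 0.0, y = 3.4859 + 0.0*(3.4859 - 3.4859) = 3.4859
  grad(y) = 51.8308, v = y - alpha*grad = 0.6559
  prox(v) = soft_thresh(0.6559, 0.0639) = 0.5921
Iteration 2: beta = 0.3333, y = 0.5921 + 0.3333*(0.5921 - 3.4859) = -0.3726
  grad(y) = 5.5293, v = y - alpha*grad = -0.6745
  prox(v) = soft_thresh(-0.6745, 0.0639) = -0.6106
Iteration 3: beta = 0.5, y = -0.6106 + 0.5*(-0.6106 - 0.5921) = -1.2119
  grad(y) = -4.5427, v = y - alpha*grad = -0.9639
  prox(v) = soft_thresh(-0.9639, 0.0639) = -0.9
Iteration 4: beta = 0.6, y = -0.9 + 0.6*(-0.9 + 0.6106) = -1.0736
  grad(y) = -2.8834, v = y - alpha*grad = -0.9162
  prox(v) = soft_thresh(-0.9162, 0.0639) = -0.8523
f(x_4) = 6*(-0.8523)^2 + 10*(-0.8523) + 1.17*|-0.8523| = -3.1673


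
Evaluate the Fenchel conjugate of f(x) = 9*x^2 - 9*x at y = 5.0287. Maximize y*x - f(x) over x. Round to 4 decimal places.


f*(y) = sup_x {y*x - a*x^2 - b*x} = sup_x {(y-b)*x - a*x^2}
FOC: (y - b) - 2a*x = 0 => x* = (y - b)/(2a)
x* = (5.0287 + 9)/(2*9) = 0.7794
f*(5.0287) = (y-b)^2/(4a) = (5.0287 + 9)^2/(4*9)
= 196.8044/36 = 5.4668


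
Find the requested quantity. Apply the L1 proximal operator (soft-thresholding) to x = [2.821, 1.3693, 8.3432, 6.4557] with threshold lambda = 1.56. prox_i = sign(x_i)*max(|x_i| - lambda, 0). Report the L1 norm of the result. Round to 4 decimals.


Soft-thresholding with lambda = 1.56:
prox(2.821) = sign(2.821)*max(|2.821| - 1.56, 0) = 1.261
prox(1.3693) = sign(1.3693)*max(|1.3693| - 1.56, 0) = 0.0
prox(8.3432) = sign(8.3432)*max(|8.3432| - 1.56, 0) = 6.7832
prox(6.4557) = sign(6.4557)*max(|6.4557| - 1.56, 0) = 4.8957
prox(x) = [1.261, 0.0, 6.7832, 4.8957]
||prox(x)||_1 = 1.261 + 0.0 + 6.7832 + 4.8957 = 12.9399


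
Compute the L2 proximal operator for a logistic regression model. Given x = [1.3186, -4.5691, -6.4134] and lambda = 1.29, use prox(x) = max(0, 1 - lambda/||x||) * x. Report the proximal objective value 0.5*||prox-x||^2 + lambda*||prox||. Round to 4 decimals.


Step 1: Compute ||x||.
||x|| = 7.9842
Step 2: Compute scaling factor.
scale = max(0, 1 - 1.29/7.9842) = 0.8384
Step 3: prox(x) = [1.1056, -3.8309, -5.3772]
||prox(x)|| = 6.6942
Step 4: Proximal objective.
0.5*||prox-x||^2 = 0.8321
lambda*||prox|| = 8.6355
Total = 9.4675


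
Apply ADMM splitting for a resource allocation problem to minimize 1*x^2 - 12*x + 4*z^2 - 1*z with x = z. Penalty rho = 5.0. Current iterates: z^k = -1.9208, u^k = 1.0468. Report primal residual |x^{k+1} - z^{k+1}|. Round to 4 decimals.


ADMM iteration with rho = 5.0, z^k = -1.9208, u^k = 1.0468
Step 1: x-update.
Minimize 1*x^2 - 12*x + (5.0/2)*(x + 1.9208 + 1.0468)^2
FOC: (2*1 + 5.0)*x = 12 + 5.0*(-1.9208 - 1.0468)
x^{k+1} = -0.4054
Step 2: z-update.
Minimize 4*z^2 - 1*z + (5.0/2)*(-0.4054 - z + 1.0468)^2
FOC: (2*4 + 5.0)*z = 1 + 5.0*(-0.4054 + 1.0468)
z^{k+1} = 0.3236
Step 3: u-update.
u^{k+1} = 1.0468 - 0.4054 - 0.3236 = 0.3178
Step 4: Primal residual = |-0.4054 - 0.3236| = 0.729


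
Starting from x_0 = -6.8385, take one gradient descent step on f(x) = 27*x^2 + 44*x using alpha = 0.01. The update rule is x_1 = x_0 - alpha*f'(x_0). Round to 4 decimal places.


We compute the gradient at x_0 and apply the update.
f'(x) = 54*x + 44
f'(-6.8385) = 54*-6.8385 + 44 = -325.279
x_1 = -6.8385 - 0.01*-325.279 = -3.5857


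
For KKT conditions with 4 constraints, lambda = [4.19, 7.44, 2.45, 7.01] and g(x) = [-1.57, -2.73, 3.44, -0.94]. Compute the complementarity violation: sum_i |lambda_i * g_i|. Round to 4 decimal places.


KKT complementary slackness check:
lambda_1 * g_1 = 4.19 * -1.57 = -6.5783
lambda_2 * g_2 = 7.44 * -2.73 = -20.3112
lambda_3 * g_3 = 2.45 * 3.44 = 8.428
lambda_4 * g_4 = 7.01 * -0.94 = -6.5894
Total violation = 6.5783 + 20.3112 + 8.428 + 6.5894 = 41.9069


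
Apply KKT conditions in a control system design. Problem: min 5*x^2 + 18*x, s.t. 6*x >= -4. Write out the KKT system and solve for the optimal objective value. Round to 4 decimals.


Step 1: Try lambda = 0 (constraint inactive).
x_unc = -18/(2*5) = -1.8
Check: 6*-1.8 = -10.8 < -4 -- violated!
Step 2: Constraint must be active: 6*x = -4
x* = -4/6 = -2/3 = -0.6667 (rounded; the exact value -2/3 is used below)
lambda = (2*5*(-2/3) + 18)/6 = 1.8889
Step 3: Compute optimal value.
f(x*) = 5*(-2/3)^2 + 18*(-2/3) = -9.7778


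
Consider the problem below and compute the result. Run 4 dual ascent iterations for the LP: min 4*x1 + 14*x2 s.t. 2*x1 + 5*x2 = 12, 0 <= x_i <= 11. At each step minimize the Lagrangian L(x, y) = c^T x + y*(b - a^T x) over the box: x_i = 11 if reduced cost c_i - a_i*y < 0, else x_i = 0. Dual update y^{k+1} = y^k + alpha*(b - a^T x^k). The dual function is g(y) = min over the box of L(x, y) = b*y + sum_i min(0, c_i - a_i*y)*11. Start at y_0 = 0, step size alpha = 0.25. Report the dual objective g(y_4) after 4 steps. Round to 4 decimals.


Dual ascent for LP: min 4*x1 + 14*x2, 2*x1 + 5*x2 = 12, 0 <= x_i <= 11
Step 1: y^k = 0.0, reduced costs: (4.0, 14.0)
  x^k = (0.0, 0.0), subgradient = b - a^T x = 12.0
  y^{k+1} = 0.0 + 0.25*12.0 = 3.0
Step 2: y^k = 3.0, reduced costs: (-2.0, -1.0)
  x^k = (11.0, 11.0), subgradient = b - a^T x = -65.0
  y^{k+1} = 3.0 + 0.25*-65.0 = -13.25
Step 3: y^k = -13.25, reduced costs: (30.5, 80.25)
  x^k = (0.0, 0.0), subgradient = b - a^T x = 12.0
  y^{k+1} = -13.25 + 0.25*12.0 = -10.25
Step 4: y^k = -10.25, reduced costs: (24.5, 65.25)
  x^k = (0.0, 0.0), subgradient = b - a^T x = 12.0
  y^{k+1} = -10.25 + 0.25*12.0 = -7.25
Dual objective at y_4 = -7.25: reduced costs (18.5, 50.25), box minimizer x = (0.0, 0.0)
g(y_4) = b*y + (c1 - a1*y)*x1 + (c2 - a2*y)*x2 = 12*(-7.25) + 18.5*0.0 + 50.25*0.0 = -87.0 + 0.0 + 0.0 = -87.0


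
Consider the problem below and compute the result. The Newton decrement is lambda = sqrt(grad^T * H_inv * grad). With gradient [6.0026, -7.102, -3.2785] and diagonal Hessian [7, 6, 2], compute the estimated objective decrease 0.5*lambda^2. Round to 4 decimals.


Step 1: H is diagonal, so H^(-1) * g = [0.8575, -1.1837, -1.6393].
Step 2: g^T H^(-1) g = sum_i g_i^2 / H_ii
  = (6.0026)^2/7 + (-7.102)^2/6 + (-3.2785)^2/2
  = 5.1473 + 8.4064 + 5.3743 = 18.928
Step 3: Objective decrease = 0.5 * g^T H^(-1) g = 9.464


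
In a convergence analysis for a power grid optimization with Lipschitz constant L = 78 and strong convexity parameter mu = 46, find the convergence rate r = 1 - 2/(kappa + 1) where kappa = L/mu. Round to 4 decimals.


Step 1: Compute the condition number.
kappa = L/mu = 78/46 = 1.6957
Step 2: Compute the convergence rate.
r = 1 - 2/(kappa + 1) = 1 - 2*mu/(L + mu) = (L - mu)/(L + mu) = 32/124 = 0.2581


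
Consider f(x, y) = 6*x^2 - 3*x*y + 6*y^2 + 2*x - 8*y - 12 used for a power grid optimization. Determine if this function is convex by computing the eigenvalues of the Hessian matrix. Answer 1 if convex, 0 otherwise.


The Hessian of f(x,y) = 6*x^2 - 3*x*y + 6*y^2 + 2*x - 8*y - 12 is:
H = [[12, -3], [-3, 12]]
Trace = 12 + 12 = 24
Determinant = 12*12 - (-3)^2 = 135
Discriminant = (24)^2 - 4*135 = 36.0
Eigenvalues: lambda_1 = 9.0, lambda_2 = 15.0
The function is convex.

1


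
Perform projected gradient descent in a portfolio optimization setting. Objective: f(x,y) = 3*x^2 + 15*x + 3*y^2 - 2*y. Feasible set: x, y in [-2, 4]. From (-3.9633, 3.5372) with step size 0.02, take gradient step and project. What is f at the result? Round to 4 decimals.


Step 1: Compute gradient at (-3.9633, 3.5372).
grad_x = 2*3*-3.9633 + 15 = -8.7798
grad_y = 2*3*3.5372 - 2 = 19.2232
Step 2: Gradient step.
x_raw = -3.9633 - 0.02*-8.7798 = -3.7877
y_raw = 3.5372 - 0.02*19.2232 = 3.1527
Step 3: Project onto [-2, 4].
x_proj = clip(-3.7877) = -2.0
y_proj = clip(3.1527) = 3.1527
Step 4: Evaluate f.
f(-2.0, 3.1527) = 5.5138


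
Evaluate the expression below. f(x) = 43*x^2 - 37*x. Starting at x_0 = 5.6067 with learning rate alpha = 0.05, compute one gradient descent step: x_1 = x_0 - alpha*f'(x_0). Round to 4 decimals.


We compute the gradient at x_0 and apply the update.
f'(x) = 86*x - 37
f'(5.6067) = 86*5.6067 - 37 = 445.1762
x_1 = 5.6067 - 0.05*445.1762 = -16.6521


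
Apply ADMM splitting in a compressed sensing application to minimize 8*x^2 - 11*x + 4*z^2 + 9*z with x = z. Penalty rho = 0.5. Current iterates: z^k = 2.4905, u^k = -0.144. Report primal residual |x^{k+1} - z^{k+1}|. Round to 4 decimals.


ADMM iteration with rho = 0.5, z^k = 2.4905, u^k = -0.144
Step 1: x-update.
Minimize 8*x^2 - 11*x + (0.5/2)*(x - 2.4905 - 0.144)^2
FOC: (2*8 + 0.5)*x = 11 + 0.5*(2.4905 + 0.144)
x^{k+1} = 0.7465
Step 2: z-update.
Minimize 4*z^2 + 9*z + (0.5/2)*(0.7465 - z - 0.144)^2
FOC: (2*4 + 0.5)*z = -9 + 0.5*(0.7465 - 0.144)
z^{k+1} = -1.0234
Step 3: u-update.
u^{k+1} = -0.144 + 0.7465 + 1.0234 = 1.6259
Step 4: Primal residual = |0.7465 + 1.0234| = 1.7699


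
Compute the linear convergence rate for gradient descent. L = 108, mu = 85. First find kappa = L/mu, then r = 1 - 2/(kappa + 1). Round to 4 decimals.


Step 1: Compute the condition number.
kappa = L/mu = 108/85 = 1.2706
Step 2: Compute the convergence rate.
r = 1 - 2/(kappa + 1) = 1 - 2*mu/(L + mu) = (L - mu)/(L + mu) = 23/193 = 0.1192


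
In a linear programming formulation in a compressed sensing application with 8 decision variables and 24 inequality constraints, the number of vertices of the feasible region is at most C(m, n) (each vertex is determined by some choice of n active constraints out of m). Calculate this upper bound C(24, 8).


Each vertex corresponds to some choice of n active constraints out of m, so the number of vertices is at most C(m, n) = m! / (n!(m-n)!).
m = 24, n = 8
Numerator: 24 * 23 * 22 * 21 * 20 * 19 * 18 * 17
Denominator: 8! = 40320
C(24, 8) = 735471


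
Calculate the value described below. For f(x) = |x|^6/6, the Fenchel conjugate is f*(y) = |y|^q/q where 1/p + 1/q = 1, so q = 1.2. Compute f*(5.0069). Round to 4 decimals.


The conjugate exponent q satisfies 1/p + 1/q = 1.
p = 6, so q = 6/(6 - 1) = 1.2
|y|^q = 5.0069^1.2 = 6.9101
f*(5.0069) = 6.9101 / 1.2 = 5.7584


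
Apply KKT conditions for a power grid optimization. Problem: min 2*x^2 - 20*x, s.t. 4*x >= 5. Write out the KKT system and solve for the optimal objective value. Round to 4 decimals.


Step 1: Try lambda = 0 (constraint inactive).
Stationarity: 2*2*x - 20 = 0
x* = 20/(2*2) = 5.0
Check constraint: 4*5.0 = 20.0 >= 5 -- satisfied.
Step 2: Compute optimal value.
f(x*) = 2*5.0^2 - 20*5.0 = -50.0


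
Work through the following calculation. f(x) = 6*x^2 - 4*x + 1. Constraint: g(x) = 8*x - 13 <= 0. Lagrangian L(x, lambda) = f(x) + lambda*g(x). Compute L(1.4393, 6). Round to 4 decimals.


Step 1: Evaluate f(x).
f(1.4393) = 6*1.4393^2 - 4*1.4393 + 1 = 7.6723
Step 2: Evaluate g(x).
g(1.4393) = 8*1.4393 - 13 = -1.4856
Step 3: Compute Lagrangian.
L = 7.6723 + 6*-1.4856 = -1.2413


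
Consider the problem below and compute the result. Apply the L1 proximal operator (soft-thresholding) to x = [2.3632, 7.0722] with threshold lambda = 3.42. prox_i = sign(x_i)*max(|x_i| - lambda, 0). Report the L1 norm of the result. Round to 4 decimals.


Soft-thresholding with lambda = 3.42:
prox(2.3632) = sign(2.3632)*max(|2.3632| - 3.42, 0) = 0.0
prox(7.0722) = sign(7.0722)*max(|7.0722| - 3.42, 0) = 3.6522
prox(x) = [0.0, 3.6522]
||prox(x)||_1 = 0.0 + 3.6522 = 3.6522


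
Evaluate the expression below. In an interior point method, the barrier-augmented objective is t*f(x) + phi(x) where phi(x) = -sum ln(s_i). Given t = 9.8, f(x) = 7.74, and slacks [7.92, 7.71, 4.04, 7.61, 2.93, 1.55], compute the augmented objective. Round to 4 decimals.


Step 1: Compute log-barrier.
ln values: [2.0694, 2.0425, 1.3962, 2.0295, 1.075, 0.4383]
phi = -(2.0694 + 2.0425 + 1.3962 + 2.0295 + 1.075 + 0.4383) = -9.0509
Step 2: Compute augmented objective.
t*f(x) = 9.8*7.74 = 75.852
Total = 75.852 - 9.0509 = 66.8011


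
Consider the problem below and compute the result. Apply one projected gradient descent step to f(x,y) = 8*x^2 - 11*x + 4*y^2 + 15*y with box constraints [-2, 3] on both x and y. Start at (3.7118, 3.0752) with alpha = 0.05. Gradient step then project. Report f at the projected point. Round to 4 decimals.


Step 1: Compute gradient at (3.7118, 3.0752).
grad_x = 2*8*3.7118 - 11 = 48.3888
grad_y = 2*4*3.0752 + 15 = 39.6016
Step 2: Gradient step.
x_raw = 3.7118 - 0.05*48.3888 = 1.2924
y_raw = 3.0752 - 0.05*39.6016 = 1.0951
Step 3: Project onto [-2, 3].
x_proj = clip(1.2924) = 1.2924
y_proj = clip(1.0951) = 1.0951
Step 4: Evaluate f.
f(1.2924, 1.0951) = 20.3695


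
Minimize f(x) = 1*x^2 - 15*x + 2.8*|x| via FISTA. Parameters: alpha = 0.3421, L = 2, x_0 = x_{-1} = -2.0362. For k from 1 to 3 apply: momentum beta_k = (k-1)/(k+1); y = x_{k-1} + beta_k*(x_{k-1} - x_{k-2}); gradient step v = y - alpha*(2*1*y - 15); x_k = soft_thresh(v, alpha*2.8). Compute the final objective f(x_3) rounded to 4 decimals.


FISTA on f(x) = 1*x^2 - 15*x + 2.8*|x|
L = 2, alpha = 0.3421
Iteration 1: beta = 0.0, y = -2.0362 + 0.0*(-2.0362 + 2.0362) = -2.0362
  grad(y) = -19.0724, v = y - alpha*grad = 4.4885
  prox(v) = soft_thresh(4.4885, 0.9579) = 3.5306
Iteration 2: beta = 0.3333, y = 3.5306 + 0.3333*(3.5306 + 2.0362) = 5.3862
  grad(y) = -4.2276, v = y - alpha*grad = 6.8325
  prox(v) = soft_thresh(6.8325, 0.9579) = 5.8746
Iteration 3: beta = 0.5, y = 5.8746 + 0.5*(5.8746 - 3.5306) = 7.0466
  grad(y) = -0.9069, v = y - alpha*grad = 7.3568
  prox(v) = soft_thresh(7.3568, 0.9579) = 6.3989
f(x_3) = 1*6.3989^2 - 15*6.3989 + 2.8*|6.3989| = -37.1206


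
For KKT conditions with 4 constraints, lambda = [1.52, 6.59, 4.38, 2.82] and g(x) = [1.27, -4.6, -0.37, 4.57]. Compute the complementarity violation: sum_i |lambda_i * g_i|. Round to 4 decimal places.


KKT complementary slackness check:
lambda_1 * g_1 = 1.52 * 1.27 = 1.9304
lambda_2 * g_2 = 6.59 * -4.6 = -30.314
lambda_3 * g_3 = 4.38 * -0.37 = -1.6206
lambda_4 * g_4 = 2.82 * 4.57 = 12.8874
Total violation = 1.9304 + 30.314 + 1.6206 + 12.8874 = 46.7524


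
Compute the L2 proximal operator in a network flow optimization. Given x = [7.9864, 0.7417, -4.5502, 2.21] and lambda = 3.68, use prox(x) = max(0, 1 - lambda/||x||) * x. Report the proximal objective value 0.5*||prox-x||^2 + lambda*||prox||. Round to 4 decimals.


Step 1: Compute ||x||.
||x|| = 9.4827
Step 2: Compute scaling factor.
scale = max(0, 1 - 3.68/9.4827) = 0.6119
Step 3: prox(x) = [4.8871, 0.4539, -2.7844, 1.3524]
||prox(x)|| = 5.8027
Step 4: Proximal objective.
0.5*||prox-x||^2 = 6.7712
lambda*||prox|| = 21.3539
Total = 28.125


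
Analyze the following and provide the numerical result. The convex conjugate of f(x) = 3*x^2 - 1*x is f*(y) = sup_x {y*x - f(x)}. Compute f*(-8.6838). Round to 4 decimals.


f*(y) = sup_x {y*x - a*x^2 - b*x} = sup_x {(y-b)*x - a*x^2}
FOC: (y - b) - 2a*x = 0 => x* = (y - b)/(2a)
x* = (-8.6838 + 1)/(2*3) = -1.2806
f*(-8.6838) = (y-b)^2/(4a) = (-8.6838 + 1)^2/(4*3)
= 59.0408/12 = 4.9201


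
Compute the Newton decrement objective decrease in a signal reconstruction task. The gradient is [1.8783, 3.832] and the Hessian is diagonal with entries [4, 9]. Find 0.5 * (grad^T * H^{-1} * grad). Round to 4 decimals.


Step 1: H is diagonal, so H^(-1) * g = [0.4696, 0.4258].
Step 2: g^T H^(-1) g = sum_i g_i^2 / H_ii
  = (1.8783)^2/4 + (3.832)^2/9
  = 0.882 + 1.6316 = 2.5136
Step 3: Objective decrease = 0.5 * g^T H^(-1) g = 1.2568


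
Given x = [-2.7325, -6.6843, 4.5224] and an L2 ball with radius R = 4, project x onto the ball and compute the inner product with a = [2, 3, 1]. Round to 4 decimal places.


Step 1: Compute ||x|| (intermediates to 6 decimals).
||x|| = sqrt((-2.7325)^2 + (-6.6843)^2 + 4.5224^2) = 8.520477
Step 2: Project.
Since ||x|| > R, scale = R/||x|| = 4/8.520477 = 0.469457, proj(x) = scale * x
proj(x) = [-1.282791, -3.137991, 2.123072]
Step 3: Dot product.
a^T * proj(x) = 2*(-1.282791) + 3*(-3.137991) + 1*2.123072 = -9.8565


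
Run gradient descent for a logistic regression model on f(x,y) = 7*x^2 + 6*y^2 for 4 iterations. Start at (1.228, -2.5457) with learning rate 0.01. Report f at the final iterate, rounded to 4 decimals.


Gradient descent on f(x,y) = 7*x^2 + 6*y^2.
Starting point: (1.228, -2.5457), alpha = 0.01
Step 1: grad_x = 2*7*1.228 = 17.192, grad_y = 2*6*-2.5457 = -30.5484
  x_1 = 1.228 - 0.01*17.192 = 1.0561
  y_1 = -2.5457 - 0.01*-30.5484 = -2.2402
Step 2: grad_x = 2*7*1.0561 = 14.7851, grad_y = 2*6*-2.2402 = -26.8826
  x_2 = 1.0561 - 0.01*14.7851 = 0.9082
  y_2 = -2.2402 - 0.01*-26.8826 = -1.9714
Step 3: grad_x = 2*7*0.9082 = 12.7152, grad_y = 2*6*-1.9714 = -23.6567
  x_3 = 0.9082 - 0.01*12.7152 = 0.7811
  y_3 = -1.9714 - 0.01*-23.6567 = -1.7348
Step 4: grad_x = 2*7*0.7811 = 10.9351, grad_y = 2*6*-1.7348 = -20.8179
  x_4 = 0.7811 - 0.01*10.9351 = 0.6717
  y_4 = -1.7348 - 0.01*-20.8179 = -1.5266
f(0.6717, -1.5266) = 7*0.6717^2 + 6*(-1.5266)^2 = 17.1424


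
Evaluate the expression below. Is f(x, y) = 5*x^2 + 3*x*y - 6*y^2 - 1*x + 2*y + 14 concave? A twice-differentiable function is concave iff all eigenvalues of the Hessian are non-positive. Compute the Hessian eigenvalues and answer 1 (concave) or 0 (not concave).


The Hessian of f(x,y) = 5*x^2 + 3*x*y - 6*y^2 - 1*x + 2*y + 14 is:
H = [[10, 3], [3, -12]]
Trace = 10 - 12 = -2
Determinant = 10*-12 - (3)^2 = -129
Discriminant = (-2)^2 - 4*-129 = 520.0
Eigenvalues: lambda_1 = -12.4018, lambda_2 = 10.4018
The function is not concave.

0


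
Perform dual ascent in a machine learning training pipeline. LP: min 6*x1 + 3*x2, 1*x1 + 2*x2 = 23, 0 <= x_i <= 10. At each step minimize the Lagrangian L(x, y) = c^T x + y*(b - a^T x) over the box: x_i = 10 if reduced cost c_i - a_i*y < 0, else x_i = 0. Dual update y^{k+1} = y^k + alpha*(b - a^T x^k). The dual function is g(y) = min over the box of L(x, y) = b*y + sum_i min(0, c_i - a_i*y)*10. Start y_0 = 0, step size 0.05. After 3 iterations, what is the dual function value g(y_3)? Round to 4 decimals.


Dual ascent for LP: min 6*x1 + 3*x2, 1*x1 + 2*x2 = 23, 0 <= x_i <= 10
Step 1: y^k = 0.0, reduced costs: (6.0, 3.0)
  x^k = (0.0, 0.0), subgradient = b - a^T x = 23.0
  y^{k+1} = 0.0 + 0.05*23.0 = 1.15
Step 2: y^k = 1.15, reduced costs: (4.85, 0.7)
  x^k = (0.0, 0.0), subgradient = b - a^T x = 23.0
  y^{k+1} = 1.15 + 0.05*23.0 = 2.3
Step 3: y^k = 2.3, reduced costs: (3.7, -1.6)
  x^k = (0.0, 10.0), subgradient = b - a^T x = 3.0
  y^{k+1} = 2.3 + 0.05*3.0 = 2.45
Dual objective at y_3 = 2.45: reduced costs (3.55, -1.9), box minimizer x = (0.0, 10.0)
g(y_3) = b*y + (c1 - a1*y)*x1 + (c2 - a2*y)*x2 = 23*2.45 + 3.55*0.0 + (-1.9)*10.0 = 56.35 + 0.0 - 19.0 = 37.35


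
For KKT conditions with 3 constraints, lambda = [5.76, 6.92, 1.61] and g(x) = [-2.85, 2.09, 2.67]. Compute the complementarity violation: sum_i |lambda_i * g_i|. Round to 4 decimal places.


KKT complementary slackness check:
lambda_1 * g_1 = 5.76 * -2.85 = -16.416
lambda_2 * g_2 = 6.92 * 2.09 = 14.4628
lambda_3 * g_3 = 1.61 * 2.67 = 4.2987
Total violation = 16.416 + 14.4628 + 4.2987 = 35.1775


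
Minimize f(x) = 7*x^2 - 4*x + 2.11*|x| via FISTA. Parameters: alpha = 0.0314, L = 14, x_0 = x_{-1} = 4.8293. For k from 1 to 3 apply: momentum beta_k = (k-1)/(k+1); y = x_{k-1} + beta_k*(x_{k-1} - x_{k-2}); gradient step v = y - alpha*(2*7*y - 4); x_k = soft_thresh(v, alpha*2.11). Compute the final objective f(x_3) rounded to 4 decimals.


FISTA on f(x) = 7*x^2 - 4*x + 2.11*|x|
L = 14, alpha = 0.0314
Iteration 1: beta = 0.0, y = 4.8293 + 0.0*(4.8293 - 4.8293) = 4.8293
  grad(y) = 63.6102, v = y - alpha*grad = 2.8319
  prox(v) = soft_thresh(2.8319, 0.0663) = 2.7657
Iteration 2: beta = 0.3333, y = 2.7657 + 0.3333*(2.7657 - 4.8293) = 2.0778
  grad(y) = 25.0894, v = y - alpha*grad = 1.29
  prox(v) = soft_thresh(1.29, 0.0663) = 1.2238
Iteration 3: beta = 0.5, y = 1.2238 + 0.5*(1.2238 - 2.7657) = 0.4528
  grad(y) = 2.339, v = y - alpha*grad = 0.3793
  prox(v) = soft_thresh(0.3793, 0.0663) = 0.3131
f(x_3) = 7*0.3131^2 - 4*0.3131 + 2.11*|0.3131| = 0.0944


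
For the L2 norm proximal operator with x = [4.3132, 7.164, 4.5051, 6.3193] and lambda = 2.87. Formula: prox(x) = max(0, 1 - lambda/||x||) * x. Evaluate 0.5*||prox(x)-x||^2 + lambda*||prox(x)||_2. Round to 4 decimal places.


Step 1: Compute ||x||.
||x|| = 11.4086
Step 2: Compute scaling factor.
scale = max(0, 1 - 2.87/11.4086) = 0.7484
Step 3: prox(x) = [3.2282, 5.3618, 3.3718, 4.7296]
||prox(x)|| = 8.5386
Step 4: Proximal objective.
0.5*||prox-x||^2 = 4.1185
lambda*||prox|| = 24.5058
Total = 28.6242


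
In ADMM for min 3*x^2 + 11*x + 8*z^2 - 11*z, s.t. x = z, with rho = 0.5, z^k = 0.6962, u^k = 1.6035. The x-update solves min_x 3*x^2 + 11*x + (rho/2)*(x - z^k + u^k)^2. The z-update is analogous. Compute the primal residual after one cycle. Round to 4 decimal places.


ADMM iteration with rho = 0.5, z^k = 0.6962, u^k = 1.6035
Step 1: x-update.
Minimize 3*x^2 + 11*x + (0.5/2)*(x - 0.6962 + 1.6035)^2
FOC: (2*3 + 0.5)*x = -11 + 0.5*(0.6962 - 1.6035)
x^{k+1} = -1.7621
Step 2: z-update.
Minimize 8*z^2 - 11*z + (0.5/2)*(-1.7621 - z + 1.6035)^2
FOC: (2*8 + 0.5)*z = 11 + 0.5*(-1.7621 + 1.6035)
z^{k+1} = 0.6619
Step 3: u-update.
u^{k+1} = 1.6035 - 1.7621 - 0.6619 = -0.8205
Step 4: Primal residual = |-1.7621 - 0.6619| = 2.424


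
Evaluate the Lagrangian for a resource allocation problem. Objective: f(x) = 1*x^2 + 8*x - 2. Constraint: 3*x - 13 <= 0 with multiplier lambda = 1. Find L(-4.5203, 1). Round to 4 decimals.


Step 1: Evaluate f(x).
f(-4.5203) = 1*(-4.5203)^2 + 8*(-4.5203) - 2 = -17.7293
Step 2: Evaluate g(x).
g(-4.5203) = 3*-4.5203 - 13 = -26.5609
Step 3: Compute Lagrangian.
L = -17.7293 + 1*-26.5609 = -44.2902


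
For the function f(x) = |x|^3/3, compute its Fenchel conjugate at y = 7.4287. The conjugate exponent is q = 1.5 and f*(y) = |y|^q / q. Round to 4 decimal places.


The conjugate exponent q satisfies 1/p + 1/q = 1.
p = 3, so q = 3/(3 - 1) = 1.5
|y|^q = 7.4287^1.5 = 20.2474
f*(7.4287) = 20.2474 / 1.5 = 13.4983


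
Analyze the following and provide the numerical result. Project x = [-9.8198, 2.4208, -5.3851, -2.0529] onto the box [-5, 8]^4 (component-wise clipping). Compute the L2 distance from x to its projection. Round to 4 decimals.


Project each component onto [-5, 8].
clip(-9.8198) = -5.0, clip(2.4208) = 2.4208, clip(-5.3851) = -5.0, clip(-2.0529) = -2.0529
Projection = [-5.0, 2.4208, -5.0, -2.0529]
Squared diffs: [23.2305, 0.0, 0.1483, 0.0]
Distance = sqrt(23.3788) = 4.8352


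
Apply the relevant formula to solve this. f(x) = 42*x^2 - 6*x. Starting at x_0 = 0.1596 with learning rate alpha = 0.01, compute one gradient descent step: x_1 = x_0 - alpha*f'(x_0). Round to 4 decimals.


We compute the gradient at x_0 and apply the update.
f'(x) = 84*x - 6
f'(0.1596) = 84*0.1596 - 6 = 7.4064
x_1 = 0.1596 - 0.01*7.4064 = 0.0855


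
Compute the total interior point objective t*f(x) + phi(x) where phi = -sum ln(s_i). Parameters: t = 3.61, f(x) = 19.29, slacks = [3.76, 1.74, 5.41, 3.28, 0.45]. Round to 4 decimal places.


Step 1: Compute log-barrier.
ln values: [1.3244, 0.5539, 1.6882, 1.1878, -0.7985]
phi = -(1.3244 + 0.5539 + 1.6882 + 1.1878 - 0.7985) = -3.9559
Step 2: Compute augmented objective.
t*f(x) = 3.61*19.29 = 69.6369
Total = 69.6369 - 3.9559 = 65.681


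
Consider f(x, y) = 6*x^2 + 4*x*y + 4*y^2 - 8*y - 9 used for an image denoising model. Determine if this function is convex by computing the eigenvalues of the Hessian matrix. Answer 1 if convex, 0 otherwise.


The Hessian of f(x,y) = 6*x^2 + 4*x*y + 4*y^2 - 8*y - 9 is:
H = [[12, 4], [4, 8]]
Trace = 12 + 8 = 20
Determinant = 12*8 - (4)^2 = 80
Discriminant = (20)^2 - 4*80 = 80.0
Eigenvalues: lambda_1 = 5.5279, lambda_2 = 14.4721
The function is convex.

1


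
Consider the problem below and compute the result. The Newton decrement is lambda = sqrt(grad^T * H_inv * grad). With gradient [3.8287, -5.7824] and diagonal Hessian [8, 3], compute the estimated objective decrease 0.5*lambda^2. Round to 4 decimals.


Step 1: H is diagonal, so H^(-1) * g = [0.4786, -1.9275].
Step 2: g^T H^(-1) g = sum_i g_i^2 / H_ii
  = (3.8287)^2/8 + (-5.7824)^2/3
  = 1.8324 + 11.1454 = 12.9778
Step 3: Objective decrease = 0.5 * g^T H^(-1) g = 6.4889


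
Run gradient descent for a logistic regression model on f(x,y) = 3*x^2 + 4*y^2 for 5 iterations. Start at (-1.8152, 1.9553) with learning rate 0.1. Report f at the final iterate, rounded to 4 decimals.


Gradient descent on f(x,y) = 3*x^2 + 4*y^2.
Starting point: (-1.8152, 1.9553), alpha = 0.1
Step 1: grad_x = 2*3*-1.8152 = -10.8912, grad_y = 2*4*1.9553 = 15.6424
  x_1 = -1.8152 - 0.1*-10.8912 = -0.7261
  y_1 = 1.9553 - 0.1*15.6424 = 0.3911
Step 2: grad_x = 2*3*-0.7261 = -4.3565, grad_y = 2*4*0.3911 = 3.1285
  x_2 = -0.7261 - 0.1*-4.3565 = -0.2904
  y_2 = 0.3911 - 0.1*3.1285 = 0.0782
Step 3: grad_x = 2*3*-0.2904 = -1.7426, grad_y = 2*4*0.0782 = 0.6257
  x_3 = -0.2904 - 0.1*-1.7426 = -0.1162
  y_3 = 0.0782 - 0.1*0.6257 = 0.0156
Step 4: grad_x = 2*3*-0.1162 = -0.697, grad_y = 2*4*0.0156 = 0.1251
  x_4 = -0.1162 - 0.1*-0.697 = -0.0465
  y_4 = 0.0156 - 0.1*0.1251 = 0.0031
Step 5: grad_x = 2*3*-0.0465 = -0.2788, grad_y = 2*4*0.0031 = 0.025
  x_5 = -0.0465 - 0.1*-0.2788 = -0.0186
  y_5 = 0.0031 - 0.1*0.025 = 0.0006
f(-0.0186, 0.0006) = 3*(-0.0186)^2 + 4*0.0006^2 = 0.001


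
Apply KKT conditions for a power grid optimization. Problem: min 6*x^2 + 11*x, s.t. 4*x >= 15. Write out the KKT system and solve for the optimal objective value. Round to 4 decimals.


Step 1: Try lambda = 0 (constraint inactive).
x_unc = -11/(2*6) = -0.9167
Check: 4*-0.9167 = -3.6668 < 15 -- violated!
Step 2: Constraint must be active: 4*x = 15
x* = 15/4 = 3.75
lambda = (2*6*3.75 + 11)/4 = 14.0
Step 3: Compute optimal value.
f(x*) = 6*3.75^2 + 11*3.75 = 125.625


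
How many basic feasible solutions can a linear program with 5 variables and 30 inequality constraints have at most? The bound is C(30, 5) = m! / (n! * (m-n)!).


Each vertex corresponds to some choice of n active constraints out of m, so the number of vertices is at most C(m, n) = m! / (n!(m-n)!).
m = 30, n = 5
Numerator: 30 * 29 * 28 * 27 * 26
Denominator: 5! = 120
C(30, 5) = 142506


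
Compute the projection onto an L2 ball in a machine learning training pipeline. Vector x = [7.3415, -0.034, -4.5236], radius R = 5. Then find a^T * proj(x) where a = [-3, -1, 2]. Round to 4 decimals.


Step 1: Compute ||x|| (intermediates to 6 decimals).
||x|| = sqrt(7.3415^2 + (-0.034)^2 + (-4.5236)^2) = 8.623325
Step 2: Project.
Since ||x|| > R, scale = R/||x|| = 5/8.623325 = 0.579823, proj(x) = scale * x
proj(x) = [4.256771, -0.019714, -2.622887]
Step 3: Dot product.
a^T * proj(x) = -3*4.256771 - 1*(-0.019714) + 2*(-2.622887) = -17.9964


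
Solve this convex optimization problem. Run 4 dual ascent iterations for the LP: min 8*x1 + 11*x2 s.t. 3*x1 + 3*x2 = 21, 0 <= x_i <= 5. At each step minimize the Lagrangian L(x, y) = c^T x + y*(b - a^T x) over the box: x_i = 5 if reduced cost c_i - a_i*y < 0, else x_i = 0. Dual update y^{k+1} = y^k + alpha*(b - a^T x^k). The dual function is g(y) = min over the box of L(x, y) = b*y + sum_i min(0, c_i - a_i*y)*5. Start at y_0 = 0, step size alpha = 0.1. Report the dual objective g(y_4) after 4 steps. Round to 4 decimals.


Dual ascent for LP: min 8*x1 + 11*x2, 3*x1 + 3*x2 = 21, 0 <= x_i <= 5
Step 1: y^k = 0.0, reduced costs: (8.0, 11.0)
  x^k = (0.0, 0.0), subgradient = b - a^T x = 21.0
  y^{k+1} = 0.0 + 0.1*21.0 = 2.1
Step 2: y^k = 2.1, reduced costs: (1.7, 4.7)
  x^k = (0.0, 0.0), subgradient = b - a^T x = 21.0
  y^{k+1} = 2.1 + 0.1*21.0 = 4.2
Step 3: y^k = 4.2, reduced costs: (-4.6, -1.6)
  x^k = (5.0, 5.0), subgradient = b - a^T x = -9.0
  y^{k+1} = 4.2 + 0.1*-9.0 = 3.3
Step 4: y^k = 3.3, reduced costs: (-1.9, 1.1)
  x^k = (5.0, 0.0), subgradient = b - a^T x = 6.0
  y^{k+1} = 3.3 + 0.1*6.0 = 3.9
Dual objective at y_4 = 3.9: reduced costs (-3.7, -0.7), box minimizer x = (5.0, 5.0)
g(y_4) = b*y + (c1 - a1*y)*x1 + (c2 - a2*y)*x2 = 21*3.9 + (-3.7)*5.0 + (-0.7)*5.0 = 81.9 - 18.5 - 3.5 = 59.9


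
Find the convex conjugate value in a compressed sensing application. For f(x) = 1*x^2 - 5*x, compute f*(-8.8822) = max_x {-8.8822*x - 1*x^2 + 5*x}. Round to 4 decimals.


f*(y) = sup_x {y*x - a*x^2 - b*x} = sup_x {(y-b)*x - a*x^2}
FOC: (y - b) - 2a*x = 0 => x* = (y - b)/(2a)
x* = (-8.8822 + 5)/(2*1) = -1.9411
f*(-8.8822) = (y-b)^2/(4a) = (-8.8822 + 5)^2/(4*1)
= 15.0715/4 = 3.7679


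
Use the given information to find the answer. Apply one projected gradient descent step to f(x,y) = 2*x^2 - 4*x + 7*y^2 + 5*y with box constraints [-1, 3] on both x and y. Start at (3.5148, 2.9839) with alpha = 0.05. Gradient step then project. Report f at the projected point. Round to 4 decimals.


Step 1: Compute gradient at (3.5148, 2.9839).
grad_x = 2*2*3.5148 - 4 = 10.0592
grad_y = 2*7*2.9839 + 5 = 46.7746
Step 2: Gradient step.
x_raw = 3.5148 - 0.05*10.0592 = 3.0118
y_raw = 2.9839 - 0.05*46.7746 = 0.6452
Step 3: Project onto [-1, 3].
x_proj = clip(3.0118) = 3.0
y_proj = clip(0.6452) = 0.6452
Step 4: Evaluate f.
f(3.0, 0.6452) = 12.1396


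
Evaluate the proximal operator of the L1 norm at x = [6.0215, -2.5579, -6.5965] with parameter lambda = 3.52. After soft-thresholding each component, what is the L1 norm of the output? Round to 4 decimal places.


Soft-thresholding with lambda = 3.52:
prox(6.0215) = sign(6.0215)*max(|6.0215| - 3.52, 0) = 2.5015
prox(-2.5579) = sign(-2.5579)*max(|-2.5579| - 3.52, 0) = 0.0
prox(-6.5965) = sign(-6.5965)*max(|-6.5965| - 3.52, 0) = -3.0765
prox(x) = [2.5015, 0.0, -3.0765]
||prox(x)||_1 = 2.5015 + 0.0 + 3.0765 = 5.578


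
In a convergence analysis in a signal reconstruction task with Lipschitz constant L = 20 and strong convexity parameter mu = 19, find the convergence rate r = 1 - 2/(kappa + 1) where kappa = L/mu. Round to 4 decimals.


Step 1: Compute the condition number.
kappa = L/mu = 20/19 = 1.0526
Step 2: Compute the convergence rate.
r = 1 - 2/(kappa + 1) = 1 - 2*mu/(L + mu) = (L - mu)/(L + mu) = 1/39 = 0.0256


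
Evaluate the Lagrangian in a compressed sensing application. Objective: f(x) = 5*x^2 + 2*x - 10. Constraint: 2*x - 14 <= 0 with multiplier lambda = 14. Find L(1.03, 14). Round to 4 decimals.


Step 1: Evaluate f(x).
f(1.03) = 5*1.03^2 + 2*1.03 - 10 = -2.6355
Step 2: Evaluate g(x).
g(1.03) = 2*1.03 - 14 = -11.94
Step 3: Compute Lagrangian.
L = -2.6355 + 14*-11.94 = -169.7955


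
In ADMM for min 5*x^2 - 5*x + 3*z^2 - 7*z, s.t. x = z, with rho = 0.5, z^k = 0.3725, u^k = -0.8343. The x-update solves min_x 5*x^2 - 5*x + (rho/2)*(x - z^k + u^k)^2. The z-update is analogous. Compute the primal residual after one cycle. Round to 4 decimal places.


ADMM iteration with rho = 0.5, z^k = 0.3725, u^k = -0.8343
Step 1: x-update.
Minimize 5*x^2 - 5*x + (0.5/2)*(x - 0.3725 - 0.8343)^2
FOC: (2*5 + 0.5)*x = 5 + 0.5*(0.3725 + 0.8343)
x^{k+1} = 0.5337
Step 2: z-update.
Minimize 3*z^2 - 7*z + (0.5/2)*(0.5337 - z - 0.8343)^2
FOC: (2*3 + 0.5)*z = 7 + 0.5*(0.5337 - 0.8343)
z^{k+1} = 1.0538
Step 3: u-update.
u^{k+1} = -0.8343 + 0.5337 - 1.0538 = -1.3544
Step 4: Primal residual = |0.5337 - 1.0538| = 0.5201


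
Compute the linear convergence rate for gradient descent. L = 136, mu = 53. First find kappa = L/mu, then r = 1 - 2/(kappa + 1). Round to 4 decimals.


Step 1: Compute the condition number.
kappa = L/mu = 136/53 = 2.566
Step 2: Compute the convergence rate.
r = 1 - 2/(kappa + 1) = 1 - 2*mu/(L + mu) = (L - mu)/(L + mu) = 83/189 = 0.4392


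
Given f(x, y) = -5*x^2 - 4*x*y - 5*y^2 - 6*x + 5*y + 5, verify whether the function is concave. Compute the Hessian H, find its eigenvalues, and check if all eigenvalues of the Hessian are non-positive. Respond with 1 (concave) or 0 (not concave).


The Hessian of f(x,y) = -5*x^2 - 4*x*y - 5*y^2 - 6*x + 5*y + 5 is:
H = [[-10, -4], [-4, -10]]
Trace = -10 - 10 = -20
Determinant = -10*-10 - (-4)^2 = 84
Discriminant = (-20)^2 - 4*84 = 64.0
Eigenvalues: lambda_1 = -14.0, lambda_2 = -6.0
The function is concave.

1


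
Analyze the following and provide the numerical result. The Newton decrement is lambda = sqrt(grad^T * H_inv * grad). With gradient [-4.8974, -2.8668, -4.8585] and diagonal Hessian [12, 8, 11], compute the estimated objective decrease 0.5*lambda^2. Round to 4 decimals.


Step 1: H is diagonal, so H^(-1) * g = [-0.4081, -0.3584, -0.4417].
Step 2: g^T H^(-1) g = sum_i g_i^2 / H_ii
  = (-4.8974)^2/12 + (-2.8668)^2/8 + (-4.8585)^2/11
  = 1.9987 + 1.0273 + 2.1459 = 5.1719
Step 3: Objective decrease = 0.5 * g^T H^(-1) g = 2.586


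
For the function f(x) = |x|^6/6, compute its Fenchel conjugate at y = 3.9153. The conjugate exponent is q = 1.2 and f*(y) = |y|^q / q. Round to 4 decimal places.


The conjugate exponent q satisfies 1/p + 1/q = 1.
p = 6, so q = 6/(6 - 1) = 1.2
|y|^q = 3.9153^1.2 = 5.1442
f*(3.9153) = 5.1442 / 1.2 = 4.2868


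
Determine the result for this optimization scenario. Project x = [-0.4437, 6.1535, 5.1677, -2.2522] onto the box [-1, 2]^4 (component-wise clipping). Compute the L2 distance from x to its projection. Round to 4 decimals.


Project each component onto [-1, 2].
clip(-0.4437) = -0.4437, clip(6.1535) = 2.0, clip(5.1677) = 2.0, clip(-2.2522) = -1.0
Projection = [-0.4437, 2.0, 2.0, -1.0]
Squared diffs: [0.0, 17.2516, 10.0343, 1.568]
Distance = sqrt(28.8539) = 5.3716


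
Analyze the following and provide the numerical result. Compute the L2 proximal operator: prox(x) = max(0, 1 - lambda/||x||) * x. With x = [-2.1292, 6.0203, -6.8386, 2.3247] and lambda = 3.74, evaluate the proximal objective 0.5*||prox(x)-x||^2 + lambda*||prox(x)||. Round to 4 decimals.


Step 1: Compute ||x||.
||x|| = 9.641
Step 2: Compute scaling factor.
scale = max(0, 1 - 3.74/9.641) = 0.6121
Step 3: prox(x) = [-1.3032, 3.6849, -4.1857, 1.4229]
||prox(x)|| = 5.901
Step 4: Proximal objective.
0.5*||prox-x||^2 = 6.9938
lambda*||prox|| = 22.0697
Total = 29.0634


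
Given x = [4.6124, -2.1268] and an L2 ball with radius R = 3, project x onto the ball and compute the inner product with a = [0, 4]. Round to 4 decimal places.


Step 1: Compute ||x|| (intermediates to 6 decimals).
||x|| = sqrt(4.6124^2 + (-2.1268)^2) = 5.079125
Step 2: Project.
Since ||x|| > R, scale = R/||x|| = 3/5.079125 = 0.590653, proj(x) = scale * x
proj(x) = [2.724328, -1.256201]
Step 3: Dot product.
a^T * proj(x) = 0*2.724328 + 4*(-1.256201) = -5.0248


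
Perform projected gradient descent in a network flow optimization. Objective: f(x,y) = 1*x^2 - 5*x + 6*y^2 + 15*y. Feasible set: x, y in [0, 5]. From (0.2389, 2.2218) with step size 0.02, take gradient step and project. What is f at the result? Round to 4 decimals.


Step 1: Compute gradient at (0.2389, 2.2218).
grad_x = 2*1*0.2389 - 5 = -4.5222
grad_y = 2*6*2.2218 + 15 = 41.6616
Step 2: Gradient step.
x_raw = 0.2389 - 0.02*-4.5222 = 0.3293
y_raw = 2.2218 - 0.02*41.6616 = 1.3886
Step 3: Project onto [0, 5].
x_proj = clip(0.3293) = 0.3293
y_proj = clip(1.3886) = 1.3886
Step 4: Evaluate f.
f(0.3293, 1.3886) = 30.859


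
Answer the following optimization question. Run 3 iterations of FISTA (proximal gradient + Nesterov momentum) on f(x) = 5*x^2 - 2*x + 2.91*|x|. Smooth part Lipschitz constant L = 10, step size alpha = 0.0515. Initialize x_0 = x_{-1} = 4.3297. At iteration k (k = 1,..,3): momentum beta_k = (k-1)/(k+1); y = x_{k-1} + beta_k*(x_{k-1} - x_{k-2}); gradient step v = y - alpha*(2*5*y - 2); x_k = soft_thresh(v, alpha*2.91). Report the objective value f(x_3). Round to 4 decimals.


FISTA on f(x) = 5*x^2 - 2*x + 2.91*|x|
L = 10, alpha = 0.0515
Iteration 1: beta = 0.0, y = 4.3297 + 0.0*(4.3297 - 4.3297) = 4.3297
  grad(y) = 41.297, v = y - alpha*grad = 2.2029
  prox(v) = soft_thresh(2.2029, 0.1499) = 2.053
Iteration 2: beta = 0.3333, y = 2.053 + 0.3333*(2.053 - 4.3297) = 1.2942
  grad(y) = 10.9415, v = y - alpha*grad = 0.7307
  prox(v) = soft_thresh(0.7307, 0.1499) = 0.5808
Iteration 3: beta = 0.5, y = 0.5808 + 0.5*(0.5808 - 2.053) = -0.1553
  grad(y) = -3.5532, v = y - alpha*grad = 0.0277
  prox(v) = soft_thresh(0.0277, 0.1499) = 0.0
f(x_3) = 5*0.0^2 - 2*0.0 + 2.91*|0.0| = 0.0


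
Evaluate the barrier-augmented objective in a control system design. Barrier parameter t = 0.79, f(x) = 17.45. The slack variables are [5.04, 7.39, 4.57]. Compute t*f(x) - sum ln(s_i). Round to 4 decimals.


Step 1: Compute log-barrier.
ln values: [1.6174, 2.0001, 1.5195]
phi = -(1.6174 + 2.0001 + 1.5195) = -5.137
Step 2: Compute augmented objective.
t*f(x) = 0.79*17.45 = 13.7855
Total = 13.7855 - 5.137 = 8.6485


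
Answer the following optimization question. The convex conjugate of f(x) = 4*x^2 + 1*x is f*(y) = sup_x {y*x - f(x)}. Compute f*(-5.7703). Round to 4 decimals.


f*(y) = sup_x {y*x - a*x^2 - b*x} = sup_x {(y-b)*x - a*x^2}
FOC: (y - b) - 2a*x = 0 => x* = (y - b)/(2a)
x* = (-5.7703 - 1)/(2*4) = -0.8463
f*(-5.7703) = (y-b)^2/(4a) = (-5.7703 - 1)^2/(4*4)
= 45.837/16 = 2.8648


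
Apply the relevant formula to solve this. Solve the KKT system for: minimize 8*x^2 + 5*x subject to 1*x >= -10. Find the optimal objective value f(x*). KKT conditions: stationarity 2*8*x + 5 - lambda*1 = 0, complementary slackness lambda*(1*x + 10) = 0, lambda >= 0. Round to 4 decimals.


Step 1: Try lambda = 0 (constraint inactive).
Stationarity: 2*8*x + 5 = 0
x* = -5/(2*8) = -0.3125
Check constraint: 1*-0.3125 = -0.3125 >= -10 -- satisfied.
Step 2: Compute optimal value.
f(x*) = 8*(-0.3125)^2 + 5*(-0.3125) = -0.7813


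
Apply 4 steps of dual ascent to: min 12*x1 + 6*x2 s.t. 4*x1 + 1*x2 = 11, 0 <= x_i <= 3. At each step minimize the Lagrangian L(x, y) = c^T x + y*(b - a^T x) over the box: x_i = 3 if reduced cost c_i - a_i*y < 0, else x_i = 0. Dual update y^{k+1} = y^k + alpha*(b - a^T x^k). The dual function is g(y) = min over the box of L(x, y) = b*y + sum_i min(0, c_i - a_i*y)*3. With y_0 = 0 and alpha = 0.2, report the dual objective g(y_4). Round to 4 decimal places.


Dual ascent for LP: min 12*x1 + 6*x2, 4*x1 + 1*x2 = 11, 0 <= x_i <= 3
Step 1: y^k = 0.0, reduced costs: (12.0, 6.0)
  x^k = (0.0, 0.0), subgradient = b - a^T x = 11.0
  y^{k+1} = 0.0 + 0.2*11.0 = 2.2
Step 2: y^k = 2.2, reduced costs: (3.2, 3.8)
  x^k = (0.0, 0.0), subgradient = b - a^T x = 11.0
  y^{k+1} = 2.2 + 0.2*11.0 = 4.4
Step 3: y^k = 4.4, reduced costs: (-5.6, 1.6)
  x^k = (3.0, 0.0), subgradient = b - a^T x = -1.0
  y^{k+1} = 4.4 + 0.2*-1.0 = 4.2
Step 4: y^k = 4.2, reduced costs: (-4.8, 1.8)
  x^k = (3.0, 0.0), subgradient = b - a^T x = -1.0
  y^{k+1} = 4.2 + 0.2*-1.0 = 4.0
Dual objective at y_4 = 4.0: reduced costs (-4.0, 2.0), box minimizer x = (3.0, 0.0)
g(y_4) = b*y + (c1 - a1*y)*x1 + (c2 - a2*y)*x2 = 11*4.0 + (-4.0)*3.0 + 2.0*0.0 = 44.0 - 12.0 + 0.0 = 32.0
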